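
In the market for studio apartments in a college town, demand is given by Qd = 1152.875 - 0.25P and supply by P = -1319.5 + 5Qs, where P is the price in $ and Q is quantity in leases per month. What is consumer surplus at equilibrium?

Solving each curve for Q: Qs = 263.9 + 0.2P.
At equilibrium Qd = Qs, so 1152.875 - 0.25P = 263.9 + 0.2P; collecting terms, 888.975 = 0.45P and P* = 1975.5.
From the demand curve, Q* = 1152.875 - 0.25(1975.5) = 659.
Demand choke price (Qd = 0): P = 1152.875/0.25 = 4611.5. Consumer surplus = ½ × (4611.5 - 1975.5) × 659 = 868562.

Consumer surplus = 868562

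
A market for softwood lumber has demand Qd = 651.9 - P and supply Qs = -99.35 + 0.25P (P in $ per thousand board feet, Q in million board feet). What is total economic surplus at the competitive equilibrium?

Total surplus = 6477.025

At equilibrium Qd = Qs, so 651.9 - P = -99.35 + 0.25P; collecting terms, 751.25 = 1.25P and P* = 601.
Plugging P* into demand: Q* = 651.9 - 601 = 50.9.
Demand choke price = 651.9; supply choke price = 397.4. CS = ½(651.9 - 601)(50.9) = 1295.405; PS = ½(601 - 397.4)(50.9) = 5181.62. Total surplus = 6477.025.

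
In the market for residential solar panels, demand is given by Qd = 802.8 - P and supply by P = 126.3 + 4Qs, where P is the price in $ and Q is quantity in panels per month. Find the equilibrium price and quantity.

P* = 667.5, Q* = 135.3

Rewriting in direct form: Qs = -31.575 + 0.25P.
The market clears where 802.8 - P = -31.575 + 0.25P. Rearranging, 1.25P = 834.375, hence P* = 667.5.
Plugging P* into demand: Q* = 802.8 - 667.5 = 135.3.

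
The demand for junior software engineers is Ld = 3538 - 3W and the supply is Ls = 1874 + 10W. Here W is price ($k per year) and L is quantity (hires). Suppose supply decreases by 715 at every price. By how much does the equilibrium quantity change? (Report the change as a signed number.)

ΔL = -165

Equating demand and supply, 3538 - 3W = 1874 + 10W gives 13W = 1664, so W* = 128.
Plugging W* into demand: L* = 3538 - 3(128) = 3154.
After the shift, supply is Ls = 1159 + 10W.
New equilibrium: 2379 = 13W, so W = 183 and L = 2989.
ΔL = 2989 - 3154 = -165.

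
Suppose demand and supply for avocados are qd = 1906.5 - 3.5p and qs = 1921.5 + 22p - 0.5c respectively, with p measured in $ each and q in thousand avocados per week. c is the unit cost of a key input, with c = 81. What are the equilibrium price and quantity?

p* = 1, q* = 1903

With c = 81, supply is qs = 1881 + 22p.
Equating demand and supply, 1906.5 - 3.5p = 1881 + 22p gives 25.5p = 25.5, so p* = 1.
Substitute back: q* = 1906.5 - 3.5(1) = 1903.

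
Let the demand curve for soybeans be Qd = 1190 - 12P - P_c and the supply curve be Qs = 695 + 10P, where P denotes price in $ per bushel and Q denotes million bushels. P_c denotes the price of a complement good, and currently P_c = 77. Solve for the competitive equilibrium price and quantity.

With P_c = 77, demand is Qd = 1113 - 12P.
The market clears where 1113 - 12P = 695 + 10P. Rearranging, 22P = 418, hence P* = 19.
Substitute back: Q* = 1113 - 12(19) = 885.

P* = 19, Q* = 885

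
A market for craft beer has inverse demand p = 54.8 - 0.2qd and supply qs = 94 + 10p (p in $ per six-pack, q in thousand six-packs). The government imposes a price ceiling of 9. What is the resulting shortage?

Rewriting in direct form: qd = 274 - 5p.
At p = 9: qd = 229 and qs = 184.
Shortage = qd - qs = 229 - 184 = 45.

Shortage = 45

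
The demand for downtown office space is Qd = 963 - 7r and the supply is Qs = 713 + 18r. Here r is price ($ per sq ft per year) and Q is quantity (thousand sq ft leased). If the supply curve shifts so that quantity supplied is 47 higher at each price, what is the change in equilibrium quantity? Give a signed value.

Equating demand and supply, 963 - 7r = 713 + 18r gives 25r = 250, so r* = 10.
Then Q* = 963 - 7(10) = 893.
After the shift, supply is Qs = 760 + 18r.
The new intersection has 203 = 25r, i.e. r = 8.12, Q = 906.16.
ΔQ = 906.16 - 893 = 13.16.

ΔQ = 13.16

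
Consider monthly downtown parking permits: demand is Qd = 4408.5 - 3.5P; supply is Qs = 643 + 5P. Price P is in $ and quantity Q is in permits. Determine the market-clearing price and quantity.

P* = 443, Q* = 2858

The market clears where 4408.5 - 3.5P = 643 + 5P. Rearranging, 8.5P = 3765.5, hence P* = 443.
From the demand curve, Q* = 4408.5 - 3.5(443) = 2858.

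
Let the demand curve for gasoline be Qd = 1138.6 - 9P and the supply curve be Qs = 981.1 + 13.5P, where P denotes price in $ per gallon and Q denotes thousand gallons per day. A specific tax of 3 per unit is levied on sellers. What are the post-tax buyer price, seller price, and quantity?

P_b = 8.8, P_s = 5.8, Q = 1059.4

The tax drives a wedge P_b - P_s = 3. Substituting P_s = P_b - 3 into supply: Qs = 940.6 + 13.5P_b.
Equate demand and the shifted supply: 1138.6 - 9P_b = 940.6 + 13.5P_b, giving 22.5P_b = 198, so P_b = 8.8.
Then P_s = 8.8 - 3 = 5.8 and Q = 1138.6 - 9(8.8) = 1059.4.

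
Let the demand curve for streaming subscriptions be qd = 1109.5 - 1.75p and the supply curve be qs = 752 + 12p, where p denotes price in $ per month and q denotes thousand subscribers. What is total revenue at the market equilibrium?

Total revenue = 27664

At equilibrium qd = qs, so 1109.5 - 1.75p = 752 + 12p; collecting terms, 357.5 = 13.75p and p* = 26.
Substitute back: q* = 1109.5 - 1.75(26) = 1064.
Total revenue = p* × q* = 26 × 1064 = 27664.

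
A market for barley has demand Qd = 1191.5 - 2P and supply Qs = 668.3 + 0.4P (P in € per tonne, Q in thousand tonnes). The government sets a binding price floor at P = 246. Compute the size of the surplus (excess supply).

Surplus = 67.2

Evaluating both curves at the floor price 246 gives Qd = 699.5, Qs = 766.7.
Surplus = Qs - Qd = 766.7 - 699.5 = 67.2.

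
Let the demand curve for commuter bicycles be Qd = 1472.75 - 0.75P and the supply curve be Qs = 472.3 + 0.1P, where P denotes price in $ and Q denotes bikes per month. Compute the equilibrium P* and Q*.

P* = 1177, Q* = 590

At equilibrium Qd = Qs, so 1472.75 - 0.75P = 472.3 + 0.1P; collecting terms, 1000.45 = 0.85P and P* = 1177.
Plugging P* into demand: Q* = 1472.75 - 0.75(1177) = 590.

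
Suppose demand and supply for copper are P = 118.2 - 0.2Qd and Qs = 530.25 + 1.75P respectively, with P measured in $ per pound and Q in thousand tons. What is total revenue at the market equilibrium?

Total revenue = 4914

Solving each curve for Q: Qd = 591 - 5P.
At equilibrium Qd = Qs, so 591 - 5P = 530.25 + 1.75P; collecting terms, 60.75 = 6.75P and P* = 9.
Plugging P* into demand: Q* = 591 - 5(9) = 546.
Total revenue = P* × Q* = 9 × 546 = 4914.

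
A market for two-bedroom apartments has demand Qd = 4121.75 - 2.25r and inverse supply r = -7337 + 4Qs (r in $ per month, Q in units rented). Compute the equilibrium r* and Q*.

Rewriting in direct form: Qs = 1834.25 + 0.25r.
Equating demand and supply, 4121.75 - 2.25r = 1834.25 + 0.25r gives 2.5r = 2287.5, so r* = 915.
Then Q* = 4121.75 - 2.25(915) = 2063.

r* = 915, Q* = 2063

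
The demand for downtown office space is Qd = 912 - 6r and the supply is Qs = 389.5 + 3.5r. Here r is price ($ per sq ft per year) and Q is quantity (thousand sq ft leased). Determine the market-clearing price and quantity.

Set Qd = Qs: 912 - 6r = 389.5 + 3.5r, so 522.5 = 9.5r and r* = 55.
Substitute back: Q* = 912 - 6(55) = 582.

r* = 55, Q* = 582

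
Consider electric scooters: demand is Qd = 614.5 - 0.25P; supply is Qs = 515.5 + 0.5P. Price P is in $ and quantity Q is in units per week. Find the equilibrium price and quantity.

P* = 132, Q* = 581.5

Set Qd = Qs: 614.5 - 0.25P = 515.5 + 0.5P, so 99 = 0.75P and P* = 132.
From the demand curve, Q* = 614.5 - 0.25(132) = 581.5.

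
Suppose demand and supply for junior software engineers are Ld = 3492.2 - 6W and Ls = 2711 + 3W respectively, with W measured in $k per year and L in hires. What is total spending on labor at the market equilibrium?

The market clears where 3492.2 - 6W = 2711 + 3W. Rearranging, 9W = 781.2, hence W* = 86.8.
Substitute back: L* = 3492.2 - 6(86.8) = 2971.4.
Total spending on labor = W* × L* = 86.8 × 2971.4 = 257917.52.

Total spending on labor = 257917.52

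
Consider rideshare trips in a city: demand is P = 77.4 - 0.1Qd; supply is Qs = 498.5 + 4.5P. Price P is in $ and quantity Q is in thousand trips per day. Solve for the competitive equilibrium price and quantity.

P* = 19, Q* = 584

Solving each curve for Q: Qd = 774 - 10P.
Equating demand and supply, 774 - 10P = 498.5 + 4.5P gives 14.5P = 275.5, so P* = 19.
Substitute back: Q* = 774 - 10(19) = 584.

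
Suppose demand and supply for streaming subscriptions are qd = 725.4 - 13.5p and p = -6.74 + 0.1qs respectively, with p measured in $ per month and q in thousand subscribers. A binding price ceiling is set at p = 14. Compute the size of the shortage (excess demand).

Shortage = 329

Solving each curve for q: qs = 67.4 + 10p.
With p fixed at 14, quantity demanded is 536.4 and quantity supplied is 207.4.
Shortage = qd - qs = 536.4 - 207.4 = 329.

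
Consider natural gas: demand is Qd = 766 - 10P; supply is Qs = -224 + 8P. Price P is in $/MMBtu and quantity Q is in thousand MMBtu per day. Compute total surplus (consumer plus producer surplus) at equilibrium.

At equilibrium Qd = Qs, so 766 - 10P = -224 + 8P; collecting terms, 990 = 18P and P* = 55.
Substitute back: Q* = 766 - 10(55) = 216.
Demand choke price = 76.6; supply choke price = 28. CS = ½(76.6 - 55)(216) = 2332.8; PS = ½(55 - 28)(216) = 2916. Total surplus = 5248.8.

Total surplus = 5248.8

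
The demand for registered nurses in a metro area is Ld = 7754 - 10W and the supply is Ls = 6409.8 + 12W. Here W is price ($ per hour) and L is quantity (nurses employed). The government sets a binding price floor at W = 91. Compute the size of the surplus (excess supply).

With W fixed at 91, quantity demanded is 6844 and quantity supplied is 7501.8.
Surplus = Ls - Ld = 7501.8 - 6844 = 657.8.

Surplus = 657.8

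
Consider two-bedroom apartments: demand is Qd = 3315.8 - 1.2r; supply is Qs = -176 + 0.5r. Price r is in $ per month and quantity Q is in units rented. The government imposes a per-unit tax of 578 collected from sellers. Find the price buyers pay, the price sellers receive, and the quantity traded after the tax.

Sellers keep r_s = r_b - 578 per unit, so supply in terms of the buyer price is Qs = -465 + 0.5r_b.
Market clearing requires 3315.8 - 1.2r_b = -465 + 0.5r_b; hence 3780.8 = 1.7r_b and r_b = 2224.
So r_s = 1646 and the quantity traded is Q = 3315.8 - 1.2(2224) = 647.

r_b = 2224, r_s = 1646, Q = 647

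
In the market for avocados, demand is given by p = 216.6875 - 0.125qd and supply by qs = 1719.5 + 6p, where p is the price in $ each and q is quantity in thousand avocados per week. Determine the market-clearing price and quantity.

p* = 1, q* = 1725.5

In direct form, qd = 1733.5 - 8p.
The market clears where 1733.5 - 8p = 1719.5 + 6p. Rearranging, 14p = 14, hence p* = 1.
From the demand curve, q* = 1733.5 - 8(1) = 1725.5.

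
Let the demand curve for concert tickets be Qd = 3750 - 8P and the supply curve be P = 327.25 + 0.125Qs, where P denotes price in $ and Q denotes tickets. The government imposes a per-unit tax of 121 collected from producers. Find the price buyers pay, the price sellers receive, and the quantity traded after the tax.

P_b = 458.5, P_s = 337.5, Q = 82

Solving each curve for Q: Qs = -2618 + 8P.
Producers keep P_s = P_b - 121 per unit, so supply in terms of the buyer price is Qs = -3586 + 8P_b.
Equate demand and the shifted supply: 3750 - 8P_b = -3586 + 8P_b, giving 16P_b = 7336, so P_b = 458.5.
So P_s = 337.5 and the quantity traded is Q = 3750 - 8(458.5) = 82.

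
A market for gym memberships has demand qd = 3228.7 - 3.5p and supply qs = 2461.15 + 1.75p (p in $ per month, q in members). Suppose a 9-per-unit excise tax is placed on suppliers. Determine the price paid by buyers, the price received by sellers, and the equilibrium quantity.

The tax drives a wedge p_b - p_s = 9. Substituting p_s = p_b - 9 into supply: qs = 2445.4 + 1.75p_b.
Equate demand and the shifted supply: 3228.7 - 3.5p_b = 2445.4 + 1.75p_b, giving 5.25p_b = 783.3, so p_b = 149.2.
So p_s = 140.2 and the quantity traded is q = 3228.7 - 3.5(149.2) = 2706.5.

p_b = 149.2, p_s = 140.2, q = 2706.5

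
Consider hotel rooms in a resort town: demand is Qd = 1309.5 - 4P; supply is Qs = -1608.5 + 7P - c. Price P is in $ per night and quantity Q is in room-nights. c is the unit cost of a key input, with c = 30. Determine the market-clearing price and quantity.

P* = 268, Q* = 237.5

With c = 30, supply is Qs = -1638.5 + 7P.
Set Qd = Qs: 1309.5 - 4P = -1638.5 + 7P, so 2948 = 11P and P* = 268.
Then Q* = 1309.5 - 4(268) = 237.5.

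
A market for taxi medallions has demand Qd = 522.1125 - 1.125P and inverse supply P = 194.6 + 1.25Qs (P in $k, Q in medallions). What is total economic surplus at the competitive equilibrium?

Solving each curve for Q: Qs = -155.68 + 0.8P.
The market clears where 522.1125 - 1.125P = -155.68 + 0.8P. Rearranging, 1.925P = 677.7925, hence P* = 352.1.
Then Q* = 522.1125 - 1.125(352.1) = 126.
Demand choke price = 464.1; supply choke price = 194.6. CS = ½(464.1 - 352.1)(126) = 7056; PS = ½(352.1 - 194.6)(126) = 9922.5. Total surplus = 16978.5.

Total surplus = 16978.5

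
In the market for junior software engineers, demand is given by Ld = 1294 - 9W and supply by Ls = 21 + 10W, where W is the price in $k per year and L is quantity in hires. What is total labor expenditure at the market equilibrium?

Total labor expenditure = 46297

At equilibrium Ld = Ls, so 1294 - 9W = 21 + 10W; collecting terms, 1273 = 19W and W* = 67.
Substitute back: L* = 1294 - 9(67) = 691.
Total labor expenditure = W* × L* = 67 × 691 = 46297.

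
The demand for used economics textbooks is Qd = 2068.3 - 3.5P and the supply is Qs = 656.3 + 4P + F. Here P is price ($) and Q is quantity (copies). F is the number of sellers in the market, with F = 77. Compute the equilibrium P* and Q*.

With F = 77, supply is Qs = 733.3 + 4P.
Set Qd = Qs: 2068.3 - 3.5P = 733.3 + 4P, so 1335 = 7.5P and P* = 178.
From the demand curve, Q* = 2068.3 - 3.5(178) = 1445.3.

P* = 178, Q* = 1445.3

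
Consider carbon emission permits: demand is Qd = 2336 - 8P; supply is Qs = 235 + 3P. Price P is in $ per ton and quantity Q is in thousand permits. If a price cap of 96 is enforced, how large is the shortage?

Shortage = 1045

Evaluating both curves at the ceiling price 96 gives Qd = 1568, Qs = 523.
Shortage = Qd - Qs = 1568 - 523 = 1045.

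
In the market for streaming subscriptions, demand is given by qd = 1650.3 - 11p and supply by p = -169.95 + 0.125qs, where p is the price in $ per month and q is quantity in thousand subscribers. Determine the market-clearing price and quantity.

p* = 15.3, q* = 1482

Solving each curve for q: qs = 1359.6 + 8p.
The market clears where 1650.3 - 11p = 1359.6 + 8p. Rearranging, 19p = 290.7, hence p* = 15.3.
From the demand curve, q* = 1650.3 - 11(15.3) = 1482.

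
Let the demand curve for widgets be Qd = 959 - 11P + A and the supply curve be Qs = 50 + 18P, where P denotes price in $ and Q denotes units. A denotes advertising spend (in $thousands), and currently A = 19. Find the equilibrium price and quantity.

P* = 32, Q* = 626

With A = 19, demand is Qd = 978 - 11P.
Equating demand and supply, 978 - 11P = 50 + 18P gives 29P = 928, so P* = 32.
Then Q* = 978 - 11(32) = 626.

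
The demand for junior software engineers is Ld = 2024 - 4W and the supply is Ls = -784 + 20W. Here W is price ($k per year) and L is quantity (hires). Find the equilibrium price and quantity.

At equilibrium Ld = Ls, so 2024 - 4W = -784 + 20W; collecting terms, 2808 = 24W and W* = 117.
From the demand curve, L* = 2024 - 4(117) = 1556.

W* = 117, L* = 1556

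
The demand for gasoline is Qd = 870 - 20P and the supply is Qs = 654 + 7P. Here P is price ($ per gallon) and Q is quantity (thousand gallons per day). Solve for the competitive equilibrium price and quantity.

P* = 8, Q* = 710

The market clears where 870 - 20P = 654 + 7P. Rearranging, 27P = 216, hence P* = 8.
Plugging P* into demand: Q* = 870 - 20(8) = 710.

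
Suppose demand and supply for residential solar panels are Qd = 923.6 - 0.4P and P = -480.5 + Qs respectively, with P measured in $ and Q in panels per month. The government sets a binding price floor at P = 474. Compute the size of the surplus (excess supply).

In direct form, Qs = 480.5 + P.
At P = 474: Qd = 734 and Qs = 954.5.
Surplus = Qs - Qd = 954.5 - 734 = 220.5.

Surplus = 220.5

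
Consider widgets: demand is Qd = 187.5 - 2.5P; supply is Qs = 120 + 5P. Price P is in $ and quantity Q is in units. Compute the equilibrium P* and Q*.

P* = 9, Q* = 165

Set Qd = Qs: 187.5 - 2.5P = 120 + 5P, so 67.5 = 7.5P and P* = 9.
Plugging P* into demand: Q* = 187.5 - 2.5(9) = 165.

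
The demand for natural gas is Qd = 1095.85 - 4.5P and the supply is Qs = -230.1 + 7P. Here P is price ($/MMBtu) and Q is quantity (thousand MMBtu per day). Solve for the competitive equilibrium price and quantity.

Equating demand and supply, 1095.85 - 4.5P = -230.1 + 7P gives 11.5P = 1325.95, so P* = 115.3.
From the demand curve, Q* = 1095.85 - 4.5(115.3) = 577.

P* = 115.3, Q* = 577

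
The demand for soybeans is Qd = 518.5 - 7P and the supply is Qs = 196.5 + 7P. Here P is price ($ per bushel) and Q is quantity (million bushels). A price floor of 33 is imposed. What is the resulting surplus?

Surplus = 140

Evaluating both curves at the floor price 33 gives Qd = 287.5, Qs = 427.5.
Surplus = Qs - Qd = 427.5 - 287.5 = 140.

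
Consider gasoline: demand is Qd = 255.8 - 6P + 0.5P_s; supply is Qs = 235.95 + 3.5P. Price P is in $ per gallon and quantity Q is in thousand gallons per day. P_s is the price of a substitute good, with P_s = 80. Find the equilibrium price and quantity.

With P_s = 80, demand is Qd = 295.8 - 6P.
Set Qd = Qs: 295.8 - 6P = 235.95 + 3.5P, so 59.85 = 9.5P and P* = 6.3.
Substitute back: Q* = 295.8 - 6(6.3) = 258.

P* = 6.3, Q* = 258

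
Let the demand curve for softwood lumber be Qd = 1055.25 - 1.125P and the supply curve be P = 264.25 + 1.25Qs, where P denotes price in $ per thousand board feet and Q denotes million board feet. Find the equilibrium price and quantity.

Inverting to quantity form: Qs = -211.4 + 0.8P.
Set Qd = Qs: 1055.25 - 1.125P = -211.4 + 0.8P, so 1266.65 = 1.925P and P* = 658.
Then Q* = 1055.25 - 1.125(658) = 315.

P* = 658, Q* = 315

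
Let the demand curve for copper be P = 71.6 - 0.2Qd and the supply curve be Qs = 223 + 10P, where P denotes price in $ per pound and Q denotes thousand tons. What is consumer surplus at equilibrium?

Rewriting in direct form: Qd = 358 - 5P.
Equating demand and supply, 358 - 5P = 223 + 10P gives 15P = 135, so P* = 9.
From the demand curve, Q* = 358 - 5(9) = 313.
Demand choke price (Qd = 0): P = 358/5 = 71.6. Consumer surplus = ½ × (71.6 - 9) × 313 = 9796.9.

Consumer surplus = 9796.9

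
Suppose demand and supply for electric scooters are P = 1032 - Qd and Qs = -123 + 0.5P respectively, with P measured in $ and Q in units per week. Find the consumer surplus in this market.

Rewriting in direct form: Qd = 1032 - P.
At equilibrium Qd = Qs, so 1032 - P = -123 + 0.5P; collecting terms, 1155 = 1.5P and P* = 770.
Substitute back: Q* = 1032 - 770 = 262.
Demand choke price (Qd = 0): P = 1032. Consumer surplus = ½ × (1032 - 770) × 262 = 34322.

Consumer surplus = 34322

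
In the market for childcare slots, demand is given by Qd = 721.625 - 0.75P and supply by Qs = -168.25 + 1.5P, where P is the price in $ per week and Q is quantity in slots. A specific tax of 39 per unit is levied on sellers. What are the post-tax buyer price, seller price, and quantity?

P_b = 421.5, P_s = 382.5, Q = 405.5

Sellers keep P_s = P_b - 39 per unit, so supply in terms of the buyer price is Qs = -226.75 + 1.5P_b.
Market clearing requires 721.625 - 0.75P_b = -226.75 + 1.5P_b; hence 948.375 = 2.25P_b and P_b = 421.5.
So P_s = 382.5 and the quantity traded is Q = 721.625 - 0.75(421.5) = 405.5.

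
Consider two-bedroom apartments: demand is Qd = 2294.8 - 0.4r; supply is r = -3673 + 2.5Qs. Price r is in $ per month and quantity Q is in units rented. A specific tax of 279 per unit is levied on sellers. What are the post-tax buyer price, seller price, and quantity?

In direct form, Qs = 1469.2 + 0.4r.
The tax drives a wedge r_b - r_s = 279. Substituting r_s = r_b - 279 into supply: Qs = 1357.6 + 0.4r_b.
Equate demand and the shifted supply: 2294.8 - 0.4r_b = 1357.6 + 0.4r_b, giving 0.8r_b = 937.2, so r_b = 1171.5.
So r_s = 892.5 and the quantity traded is Q = 2294.8 - 0.4(1171.5) = 1826.2.

r_b = 1171.5, r_s = 892.5, Q = 1826.2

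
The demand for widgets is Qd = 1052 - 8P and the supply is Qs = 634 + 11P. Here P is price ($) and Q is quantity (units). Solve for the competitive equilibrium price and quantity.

P* = 22, Q* = 876

The market clears where 1052 - 8P = 634 + 11P. Rearranging, 19P = 418, hence P* = 22.
Then Q* = 1052 - 8(22) = 876.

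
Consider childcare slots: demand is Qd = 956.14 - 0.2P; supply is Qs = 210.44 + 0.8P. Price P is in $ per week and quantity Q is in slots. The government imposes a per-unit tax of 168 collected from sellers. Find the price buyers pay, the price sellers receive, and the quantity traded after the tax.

The tax drives a wedge P_b - P_s = 168. Substituting P_s = P_b - 168 into supply: Qs = 76.04 + 0.8P_b.
Market clearing requires 956.14 - 0.2P_b = 76.04 + 0.8P_b; hence 880.1 = P_b and P_b = 880.1.
Then P_s = 880.1 - 168 = 712.1 and Q = 956.14 - 0.2(880.1) = 780.12.

P_b = 880.1, P_s = 712.1, Q = 780.12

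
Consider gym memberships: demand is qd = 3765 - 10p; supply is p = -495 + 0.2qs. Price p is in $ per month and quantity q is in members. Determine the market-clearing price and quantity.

In direct form, qs = 2475 + 5p.
Equating demand and supply, 3765 - 10p = 2475 + 5p gives 15p = 1290, so p* = 86.
Plugging p* into demand: q* = 3765 - 10(86) = 2905.

p* = 86, q* = 2905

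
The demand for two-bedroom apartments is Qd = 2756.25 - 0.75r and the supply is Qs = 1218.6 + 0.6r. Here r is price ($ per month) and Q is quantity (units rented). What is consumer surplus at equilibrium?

The market clears where 2756.25 - 0.75r = 1218.6 + 0.6r. Rearranging, 1.35r = 1537.65, hence r* = 1139.
Substitute back: Q* = 2756.25 - 0.75(1139) = 1902.
Demand choke price (Qd = 0): r = 2756.25/0.75 = 3675. Consumer surplus = ½ × (3675 - 1139) × 1902 = 2411736.

Consumer surplus = 2411736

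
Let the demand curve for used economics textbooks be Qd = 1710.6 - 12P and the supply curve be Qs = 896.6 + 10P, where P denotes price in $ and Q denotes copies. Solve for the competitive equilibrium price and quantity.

P* = 37, Q* = 1266.6

At equilibrium Qd = Qs, so 1710.6 - 12P = 896.6 + 10P; collecting terms, 814 = 22P and P* = 37.
From the demand curve, Q* = 1710.6 - 12(37) = 1266.6.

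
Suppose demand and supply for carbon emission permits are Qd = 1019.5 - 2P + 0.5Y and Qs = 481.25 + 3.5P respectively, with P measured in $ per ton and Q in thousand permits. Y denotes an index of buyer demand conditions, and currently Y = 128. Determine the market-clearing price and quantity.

With Y = 128, demand is Qd = 1083.5 - 2P.
Set Qd = Qs: 1083.5 - 2P = 481.25 + 3.5P, so 602.25 = 5.5P and P* = 109.5.
Then Q* = 1083.5 - 2(109.5) = 864.5.

P* = 109.5, Q* = 864.5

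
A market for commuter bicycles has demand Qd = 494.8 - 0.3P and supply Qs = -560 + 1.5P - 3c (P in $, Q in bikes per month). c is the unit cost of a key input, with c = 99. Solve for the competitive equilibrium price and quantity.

With c = 99, supply is Qs = -857 + 1.5P.
The market clears where 494.8 - 0.3P = -857 + 1.5P. Rearranging, 1.8P = 1351.8, hence P* = 751.
Substitute back: Q* = 494.8 - 0.3(751) = 269.5.

P* = 751, Q* = 269.5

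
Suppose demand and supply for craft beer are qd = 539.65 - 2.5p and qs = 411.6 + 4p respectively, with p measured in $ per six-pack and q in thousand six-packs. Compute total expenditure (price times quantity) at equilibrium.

At equilibrium qd = qs, so 539.65 - 2.5p = 411.6 + 4p; collecting terms, 128.05 = 6.5p and p* = 19.7.
Plugging p* into demand: q* = 539.65 - 2.5(19.7) = 490.4.
Total expenditure = p* × q* = 19.7 × 490.4 = 9660.88.

Total expenditure = 9660.88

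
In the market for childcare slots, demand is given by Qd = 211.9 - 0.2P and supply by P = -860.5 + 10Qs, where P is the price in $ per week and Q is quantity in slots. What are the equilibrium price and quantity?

P* = 419.5, Q* = 128

Inverting to quantity form: Qs = 86.05 + 0.1P.
At equilibrium Qd = Qs, so 211.9 - 0.2P = 86.05 + 0.1P; collecting terms, 125.85 = 0.3P and P* = 419.5.
Substitute back: Q* = 211.9 - 0.2(419.5) = 128.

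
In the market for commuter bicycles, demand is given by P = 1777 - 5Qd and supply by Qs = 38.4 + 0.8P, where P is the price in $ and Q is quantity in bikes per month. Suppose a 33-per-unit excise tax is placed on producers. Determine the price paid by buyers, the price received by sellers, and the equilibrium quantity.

Rewriting in direct form: Qd = 355.4 - 0.2P.
Producers keep P_s = P_b - 33 per unit, so supply in terms of the buyer price is Qs = 12 + 0.8P_b.
Equate demand and the shifted supply: 355.4 - 0.2P_b = 12 + 0.8P_b, giving P_b = 343.4, so P_b = 343.4.
So P_s = 310.4 and the quantity traded is Q = 355.4 - 0.2(343.4) = 286.72.

P_b = 343.4, P_s = 310.4, Q = 286.72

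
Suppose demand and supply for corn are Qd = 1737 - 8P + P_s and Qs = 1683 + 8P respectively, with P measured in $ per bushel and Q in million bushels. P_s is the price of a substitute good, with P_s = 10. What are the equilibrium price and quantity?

P* = 4, Q* = 1715

With P_s = 10, demand is Qd = 1747 - 8P.
At equilibrium Qd = Qs, so 1747 - 8P = 1683 + 8P; collecting terms, 64 = 16P and P* = 4.
Plugging P* into demand: Q* = 1747 - 8(4) = 1715.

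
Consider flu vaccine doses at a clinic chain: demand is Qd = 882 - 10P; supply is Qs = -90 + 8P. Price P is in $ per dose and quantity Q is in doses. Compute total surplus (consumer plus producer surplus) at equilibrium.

Total surplus = 13158.45

Set Qd = Qs: 882 - 10P = -90 + 8P, so 972 = 18P and P* = 54.
Then Q* = 882 - 10(54) = 342.
Demand choke price = 88.2; supply choke price = 11.25. CS = ½(88.2 - 54)(342) = 5848.2; PS = ½(54 - 11.25)(342) = 7310.25. Total surplus = 13158.45.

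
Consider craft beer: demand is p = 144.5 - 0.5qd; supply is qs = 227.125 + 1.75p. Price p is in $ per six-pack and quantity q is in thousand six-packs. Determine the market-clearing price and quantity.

Inverting to quantity form: qd = 289 - 2p.
The market clears where 289 - 2p = 227.125 + 1.75p. Rearranging, 3.75p = 61.875, hence p* = 16.5.
Then q* = 289 - 2(16.5) = 256.

p* = 16.5, q* = 256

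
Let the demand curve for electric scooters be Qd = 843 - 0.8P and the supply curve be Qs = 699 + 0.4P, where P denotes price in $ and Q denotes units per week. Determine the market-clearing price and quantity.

Set Qd = Qs: 843 - 0.8P = 699 + 0.4P, so 144 = 1.2P and P* = 120.
Substitute back: Q* = 843 - 0.8(120) = 747.

P* = 120, Q* = 747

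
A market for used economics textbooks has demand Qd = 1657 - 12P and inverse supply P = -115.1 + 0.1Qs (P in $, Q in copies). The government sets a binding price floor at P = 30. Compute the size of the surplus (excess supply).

Surplus = 154

Inverting to quantity form: Qs = 1151 + 10P.
Evaluating both curves at the floor price 30 gives Qd = 1297, Qs = 1451.
Surplus = Qs - Qd = 1451 - 1297 = 154.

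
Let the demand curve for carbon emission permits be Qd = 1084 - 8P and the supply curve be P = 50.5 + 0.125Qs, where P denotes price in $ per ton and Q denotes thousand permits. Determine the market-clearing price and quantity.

P* = 93, Q* = 340

Inverting to quantity form: Qs = -404 + 8P.
Set Qd = Qs: 1084 - 8P = -404 + 8P, so 1488 = 16P and P* = 93.
Substitute back: Q* = 1084 - 8(93) = 340.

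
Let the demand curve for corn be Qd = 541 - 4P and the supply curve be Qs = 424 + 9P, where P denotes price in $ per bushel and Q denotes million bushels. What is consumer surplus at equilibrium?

The market clears where 541 - 4P = 424 + 9P. Rearranging, 13P = 117, hence P* = 9.
Plugging P* into demand: Q* = 541 - 4(9) = 505.
Demand choke price (Qd = 0): P = 541/4 = 135.25. Consumer surplus = ½ × (135.25 - 9) × 505 = 31878.125.

Consumer surplus = 31878.125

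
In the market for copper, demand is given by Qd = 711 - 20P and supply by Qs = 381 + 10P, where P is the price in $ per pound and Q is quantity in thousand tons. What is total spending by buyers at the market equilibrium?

At equilibrium Qd = Qs, so 711 - 20P = 381 + 10P; collecting terms, 330 = 30P and P* = 11.
Substitute back: Q* = 711 - 20(11) = 491.
Total spending by buyers = P* × Q* = 11 × 491 = 5401.

Total spending by buyers = 5401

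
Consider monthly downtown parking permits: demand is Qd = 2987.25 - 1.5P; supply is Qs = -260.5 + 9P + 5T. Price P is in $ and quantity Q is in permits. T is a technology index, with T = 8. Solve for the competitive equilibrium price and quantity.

With T = 8, supply is Qs = -220.5 + 9P.
Equating demand and supply, 2987.25 - 1.5P = -220.5 + 9P gives 10.5P = 3207.75, so P* = 305.5.
Then Q* = 2987.25 - 1.5(305.5) = 2529.

P* = 305.5, Q* = 2529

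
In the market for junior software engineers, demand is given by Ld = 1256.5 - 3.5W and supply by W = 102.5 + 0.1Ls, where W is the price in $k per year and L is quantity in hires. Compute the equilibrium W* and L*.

Inverting to quantity form: Ls = -1025 + 10W.
The market clears where 1256.5 - 3.5W = -1025 + 10W. Rearranging, 13.5W = 2281.5, hence W* = 169.
Plugging W* into demand: L* = 1256.5 - 3.5(169) = 665.

W* = 169, L* = 665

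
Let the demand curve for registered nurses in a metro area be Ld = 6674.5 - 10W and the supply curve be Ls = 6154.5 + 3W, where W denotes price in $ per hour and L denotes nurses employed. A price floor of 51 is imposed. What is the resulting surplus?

Evaluating both curves at the floor price 51 gives Ld = 6164.5, Ls = 6307.5.
Surplus = Ls - Ld = 6307.5 - 6164.5 = 143.

Surplus = 143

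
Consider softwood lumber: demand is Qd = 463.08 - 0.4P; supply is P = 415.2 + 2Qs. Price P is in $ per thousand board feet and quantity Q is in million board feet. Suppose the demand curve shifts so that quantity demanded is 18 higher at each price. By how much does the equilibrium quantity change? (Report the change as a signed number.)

In direct form, Qs = -207.6 + 0.5P.
At equilibrium Qd = Qs, so 463.08 - 0.4P = -207.6 + 0.5P; collecting terms, 670.68 = 0.9P and P* = 745.2.
From the demand curve, Q* = 463.08 - 0.4(745.2) = 165.
After the shift, demand is Qd = 481.08 - 0.4P.
Re-solving, 0.9P = 688.68 gives P = 765.2 and Q = 175.
ΔQ = 175 - 165 = 10.

ΔQ = 10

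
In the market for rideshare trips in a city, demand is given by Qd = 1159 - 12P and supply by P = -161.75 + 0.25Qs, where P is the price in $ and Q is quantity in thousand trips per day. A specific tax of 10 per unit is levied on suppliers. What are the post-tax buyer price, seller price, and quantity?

Inverting to quantity form: Qs = 647 + 4P.
The tax drives a wedge P_b - P_s = 10. Substituting P_s = P_b - 10 into supply: Qs = 607 + 4P_b.
Market clearing requires 1159 - 12P_b = 607 + 4P_b; hence 552 = 16P_b and P_b = 34.5.
So P_s = 24.5 and the quantity traded is Q = 1159 - 12(34.5) = 745.

P_b = 34.5, P_s = 24.5, Q = 745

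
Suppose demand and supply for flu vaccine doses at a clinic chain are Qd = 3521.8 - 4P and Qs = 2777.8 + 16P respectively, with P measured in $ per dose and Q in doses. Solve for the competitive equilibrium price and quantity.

P* = 37.2, Q* = 3373

At equilibrium Qd = Qs, so 3521.8 - 4P = 2777.8 + 16P; collecting terms, 744 = 20P and P* = 37.2.
Plugging P* into demand: Q* = 3521.8 - 4(37.2) = 3373.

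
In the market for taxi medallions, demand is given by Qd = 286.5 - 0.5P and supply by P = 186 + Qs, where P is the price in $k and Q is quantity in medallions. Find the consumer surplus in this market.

In direct form, Qs = -186 + P.
At equilibrium Qd = Qs, so 286.5 - 0.5P = -186 + P; collecting terms, 472.5 = 1.5P and P* = 315.
Plugging P* into demand: Q* = 286.5 - 0.5(315) = 129.
Demand choke price (Qd = 0): P = 286.5/0.5 = 573. Consumer surplus = ½ × (573 - 315) × 129 = 16641.

Consumer surplus = 16641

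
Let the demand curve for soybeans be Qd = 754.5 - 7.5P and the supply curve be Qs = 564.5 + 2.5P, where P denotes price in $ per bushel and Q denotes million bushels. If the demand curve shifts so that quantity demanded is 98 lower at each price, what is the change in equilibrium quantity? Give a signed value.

At equilibrium Qd = Qs, so 754.5 - 7.5P = 564.5 + 2.5P; collecting terms, 190 = 10P and P* = 19.
Substitute back: Q* = 754.5 - 7.5(19) = 612.
After the shift, demand is Qd = 656.5 - 7.5P.
Re-solving, 10P = 92 gives P = 9.2 and Q = 587.5.
ΔQ = 587.5 - 612 = -24.5.

ΔQ = -24.5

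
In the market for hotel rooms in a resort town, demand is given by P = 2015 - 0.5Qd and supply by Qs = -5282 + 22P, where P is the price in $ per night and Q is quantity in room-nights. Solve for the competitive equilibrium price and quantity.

P* = 388, Q* = 3254

Solving each curve for Q: Qd = 4030 - 2P.
At equilibrium Qd = Qs, so 4030 - 2P = -5282 + 22P; collecting terms, 9312 = 24P and P* = 388.
Plugging P* into demand: Q* = 4030 - 2(388) = 3254.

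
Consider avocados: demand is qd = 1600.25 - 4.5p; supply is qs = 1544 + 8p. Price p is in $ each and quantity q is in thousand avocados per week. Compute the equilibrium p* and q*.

p* = 4.5, q* = 1580

Equating demand and supply, 1600.25 - 4.5p = 1544 + 8p gives 12.5p = 56.25, so p* = 4.5.
From the demand curve, q* = 1600.25 - 4.5(4.5) = 1580.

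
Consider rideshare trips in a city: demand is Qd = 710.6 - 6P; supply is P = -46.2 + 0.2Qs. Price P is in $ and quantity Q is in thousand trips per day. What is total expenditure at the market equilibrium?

Inverting to quantity form: Qs = 231 + 5P.
The market clears where 710.6 - 6P = 231 + 5P. Rearranging, 11P = 479.6, hence P* = 43.6.
From the demand curve, Q* = 710.6 - 6(43.6) = 449.
Total expenditure = P* × Q* = 43.6 × 449 = 19576.4.

Total expenditure = 19576.4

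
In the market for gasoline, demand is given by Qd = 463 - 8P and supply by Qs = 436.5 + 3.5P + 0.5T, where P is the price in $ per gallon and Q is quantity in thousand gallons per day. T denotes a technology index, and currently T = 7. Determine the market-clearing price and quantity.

P* = 2, Q* = 447

With T = 7, supply is Qs = 440 + 3.5P.
Set Qd = Qs: 463 - 8P = 440 + 3.5P, so 23 = 11.5P and P* = 2.
From the demand curve, Q* = 463 - 8(2) = 447.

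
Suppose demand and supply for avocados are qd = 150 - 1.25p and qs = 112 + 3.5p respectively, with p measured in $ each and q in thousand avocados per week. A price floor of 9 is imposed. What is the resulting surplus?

Surplus = 4.75

Evaluating both curves at the floor price 9 gives qd = 138.75, qs = 143.5.
Surplus = qs - qd = 143.5 - 138.75 = 4.75.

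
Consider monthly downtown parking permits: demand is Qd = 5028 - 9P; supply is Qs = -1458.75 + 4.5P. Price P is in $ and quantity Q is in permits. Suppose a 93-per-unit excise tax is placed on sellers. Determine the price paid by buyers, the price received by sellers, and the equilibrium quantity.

With a tax of 93 on sellers, they supply based on the net price P_s = P_b - 93, so Qs = -1877.25 + 4.5P_b.
Equate demand and the shifted supply: 5028 - 9P_b = -1877.25 + 4.5P_b, giving 13.5P_b = 6905.25, so P_b = 511.5.
So P_s = 418.5 and the quantity traded is Q = 5028 - 9(511.5) = 424.5.

P_b = 511.5, P_s = 418.5, Q = 424.5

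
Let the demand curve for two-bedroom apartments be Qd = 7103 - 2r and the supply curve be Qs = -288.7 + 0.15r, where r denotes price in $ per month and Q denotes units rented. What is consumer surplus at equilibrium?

Consumer surplus = 12882.25

Equating demand and supply, 7103 - 2r = -288.7 + 0.15r gives 2.15r = 7391.7, so r* = 3438.
Plugging r* into demand: Q* = 7103 - 2(3438) = 227.
Demand choke price (Qd = 0): r = 7103/2 = 3551.5. Consumer surplus = ½ × (3551.5 - 3438) × 227 = 12882.25.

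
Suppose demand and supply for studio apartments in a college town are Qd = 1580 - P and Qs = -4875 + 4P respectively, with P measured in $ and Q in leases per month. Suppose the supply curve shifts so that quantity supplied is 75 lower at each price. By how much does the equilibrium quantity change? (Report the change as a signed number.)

The market clears where 1580 - P = -4875 + 4P. Rearranging, 5P = 6455, hence P* = 1291.
Plugging P* into demand: Q* = 1580 - 1291 = 289.
After the shift, supply is Qs = -4950 + 4P.
The new intersection has 6530 = 5P, i.e. P = 1306, Q = 274.
ΔQ = 274 - 289 = -15.

ΔQ = -15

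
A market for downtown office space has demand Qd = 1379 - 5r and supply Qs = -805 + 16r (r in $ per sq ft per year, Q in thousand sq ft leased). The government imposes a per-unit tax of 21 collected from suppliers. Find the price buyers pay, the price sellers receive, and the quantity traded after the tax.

Suppliers keep r_s = r_b - 21 per unit, so supply in terms of the buyer price is Qs = -1141 + 16r_b.
Set Qd = Qs: 1379 - 5r_b = -1141 + 16r_b, so 2520 = 21r_b and r_b = 120.
Then r_s = 120 - 21 = 99 and Q = 1379 - 5(120) = 779.

r_b = 120, r_s = 99, Q = 779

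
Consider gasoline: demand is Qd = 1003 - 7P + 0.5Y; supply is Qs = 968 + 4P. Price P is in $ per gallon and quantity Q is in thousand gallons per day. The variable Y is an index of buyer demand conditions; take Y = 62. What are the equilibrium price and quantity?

With Y = 62, demand is Qd = 1034 - 7P.
Equating demand and supply, 1034 - 7P = 968 + 4P gives 11P = 66, so P* = 6.
From the demand curve, Q* = 1034 - 7(6) = 992.

P* = 6, Q* = 992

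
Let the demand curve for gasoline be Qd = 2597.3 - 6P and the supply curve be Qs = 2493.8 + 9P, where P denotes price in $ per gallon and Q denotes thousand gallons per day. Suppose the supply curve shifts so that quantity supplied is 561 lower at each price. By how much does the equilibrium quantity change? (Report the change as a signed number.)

ΔQ = -224.4

Equating demand and supply, 2597.3 - 6P = 2493.8 + 9P gives 15P = 103.5, so P* = 6.9.
Then Q* = 2597.3 - 6(6.9) = 2555.9.
After the shift, supply is Qs = 1932.8 + 9P.
The new intersection has 664.5 = 15P, i.e. P = 44.3, Q = 2331.5.
ΔQ = 2331.5 - 2555.9 = -224.4.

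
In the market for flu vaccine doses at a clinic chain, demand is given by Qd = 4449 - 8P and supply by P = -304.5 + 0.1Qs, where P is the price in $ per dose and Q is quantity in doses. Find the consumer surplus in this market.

Consumer surplus = 914414.0625

In direct form, Qs = 3045 + 10P.
The market clears where 4449 - 8P = 3045 + 10P. Rearranging, 18P = 1404, hence P* = 78.
From the demand curve, Q* = 4449 - 8(78) = 3825.
Demand choke price (Qd = 0): P = 4449/8 = 556.125. Consumer surplus = ½ × (556.125 - 78) × 3825 = 914414.0625.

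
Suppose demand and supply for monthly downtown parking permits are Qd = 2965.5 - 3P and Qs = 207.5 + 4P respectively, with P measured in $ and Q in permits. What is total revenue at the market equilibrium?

Total revenue = 702699

Equating demand and supply, 2965.5 - 3P = 207.5 + 4P gives 7P = 2758, so P* = 394.
Then Q* = 2965.5 - 3(394) = 1783.5.
Total revenue = P* × Q* = 394 × 1783.5 = 702699.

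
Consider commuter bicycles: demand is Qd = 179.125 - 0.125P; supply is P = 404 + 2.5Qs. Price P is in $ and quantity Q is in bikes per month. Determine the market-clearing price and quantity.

P* = 649, Q* = 98

Inverting to quantity form: Qs = -161.6 + 0.4P.
At equilibrium Qd = Qs, so 179.125 - 0.125P = -161.6 + 0.4P; collecting terms, 340.725 = 0.525P and P* = 649.
Then Q* = 179.125 - 0.125(649) = 98.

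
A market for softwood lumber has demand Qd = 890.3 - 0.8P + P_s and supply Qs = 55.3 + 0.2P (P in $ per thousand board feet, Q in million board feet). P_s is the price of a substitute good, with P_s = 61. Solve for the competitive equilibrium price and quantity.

With P_s = 61, demand is Qd = 951.3 - 0.8P.
Equating demand and supply, 951.3 - 0.8P = 55.3 + 0.2P gives P = 896, so P* = 896.
Plugging P* into demand: Q* = 951.3 - 0.8(896) = 234.5.

P* = 896, Q* = 234.5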